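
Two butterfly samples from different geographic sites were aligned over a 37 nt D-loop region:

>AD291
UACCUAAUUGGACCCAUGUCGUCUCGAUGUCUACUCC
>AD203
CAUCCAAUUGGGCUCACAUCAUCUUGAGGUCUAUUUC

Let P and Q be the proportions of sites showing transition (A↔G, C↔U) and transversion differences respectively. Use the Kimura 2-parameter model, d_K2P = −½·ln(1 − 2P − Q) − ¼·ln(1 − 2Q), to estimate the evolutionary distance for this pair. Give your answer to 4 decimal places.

0.4998

Mismatches occur at site 1 (U↔C, transition), site 3 (C↔U, transition), site 5 (U↔C, transition), site 12 (A↔G, transition), site 14 (C↔U, transition), site 17 (U↔C, transition), site 18 (G↔A, transition), site 21 (G↔A, transition), site 25 (C↔U, transition), site 28 (U↔G, transversion), site 34 (C↔U, transition), site 36 (C↔U, transition).
Of the 12 differences, 11 transitions and 1 transversion over 37 sites: P = 11/37 = 0.297297, Q = 1/37 = 0.027027.
d = −0.5·ln(0.378379) − 0.25·ln(0.945946) = −0.5·(-0.971859) − 0.25·(-0.055570) = 0.4998.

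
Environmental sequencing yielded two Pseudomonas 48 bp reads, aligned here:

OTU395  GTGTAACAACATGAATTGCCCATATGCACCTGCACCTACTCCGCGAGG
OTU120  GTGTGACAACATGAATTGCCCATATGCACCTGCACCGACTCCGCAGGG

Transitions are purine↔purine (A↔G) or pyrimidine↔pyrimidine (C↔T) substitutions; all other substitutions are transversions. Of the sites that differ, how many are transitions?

3

Differing sites — 5:A/G (Ti); 37:T/G (Tv); 45:G/A (Ti); 46:A/G (Ti).
Of the 4 differences, 3 transitions and 1 transversion, so the answer is 3.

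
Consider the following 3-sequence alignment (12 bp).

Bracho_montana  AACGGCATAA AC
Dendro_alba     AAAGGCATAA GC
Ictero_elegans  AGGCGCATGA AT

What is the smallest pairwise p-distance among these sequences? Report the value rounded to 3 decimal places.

Pairwise Hamming distances:
  Bracho_montana vs Dendro_alba: 2
  Bracho_montana vs Ictero_elegans: 5
  Dendro_alba vs Ictero_elegans: 6
The smallest is 2 mismatches, between Bracho_montana and Dendro_alba; p = 2/12 = 0.167.

0.167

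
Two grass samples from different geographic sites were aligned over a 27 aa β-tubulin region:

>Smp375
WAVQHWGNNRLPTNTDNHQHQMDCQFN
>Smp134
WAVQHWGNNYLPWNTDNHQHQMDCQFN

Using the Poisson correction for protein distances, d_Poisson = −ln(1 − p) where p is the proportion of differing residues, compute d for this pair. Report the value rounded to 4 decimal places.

The sequences differ at positions 10 (R/Y), 13 (T/W).
p = 2/27 = 0.074074.
d = −ln(1 − 0.074074) = −ln(0.925926) = 0.0770.

0.0770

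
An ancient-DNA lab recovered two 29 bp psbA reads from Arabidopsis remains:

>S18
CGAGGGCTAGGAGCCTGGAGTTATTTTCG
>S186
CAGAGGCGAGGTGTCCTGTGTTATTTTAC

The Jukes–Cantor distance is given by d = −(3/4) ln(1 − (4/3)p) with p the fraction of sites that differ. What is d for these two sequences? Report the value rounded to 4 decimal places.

Mismatches occur at site 2 (G↔A), site 3 (A↔G), site 4 (G↔A), site 8 (T↔G), site 12 (A↔T), site 14 (C↔T), site 16 (T↔C), site 17 (G↔T), site 19 (A↔T), site 28 (C↔A), site 29 (G↔C).
p = 11/29 = 0.379310.
d = −0.75 · ln(1 − (4/3)·0.379310) = −0.75 · ln(0.494253) = −0.75 · (-0.704708) = 0.5285.

0.5285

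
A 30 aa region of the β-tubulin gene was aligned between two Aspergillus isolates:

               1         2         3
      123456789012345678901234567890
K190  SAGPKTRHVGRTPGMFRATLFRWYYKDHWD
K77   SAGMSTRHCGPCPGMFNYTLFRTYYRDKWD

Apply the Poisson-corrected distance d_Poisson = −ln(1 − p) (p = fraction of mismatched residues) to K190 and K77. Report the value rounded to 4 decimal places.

Mismatches occur at site 4 (P↔M), site 5 (K↔S), site 9 (V↔C), site 11 (R↔P), site 12 (T↔C), site 17 (R↔N), site 18 (A↔Y), site 23 (W↔T), site 26 (K↔R), site 28 (H↔K).
p = 10/30 = 0.333333.
d = −ln(1 − 0.333333) = −ln(0.666667) = 0.4055.

0.4055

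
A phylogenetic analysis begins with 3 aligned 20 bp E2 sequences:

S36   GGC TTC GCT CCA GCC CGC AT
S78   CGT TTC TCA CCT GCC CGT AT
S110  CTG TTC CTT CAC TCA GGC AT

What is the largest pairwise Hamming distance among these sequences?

Pairwise Hamming distances:
  S36 vs S78: 6
  S36 vs S110: 10
  S78 vs S110: 11
The largest is 11, between S78 and S110.

11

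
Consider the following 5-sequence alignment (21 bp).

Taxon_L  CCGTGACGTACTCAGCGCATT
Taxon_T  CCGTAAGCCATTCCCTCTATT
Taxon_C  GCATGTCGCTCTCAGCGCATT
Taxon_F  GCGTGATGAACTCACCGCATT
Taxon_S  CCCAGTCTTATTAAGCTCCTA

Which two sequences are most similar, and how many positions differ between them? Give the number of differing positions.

Pairwise Hamming distances:
  Taxon_L vs Taxon_T: 10
  Taxon_L vs Taxon_C: 5
  Taxon_L vs Taxon_F: 4
  Taxon_L vs Taxon_S: 9
  Taxon_T vs Taxon_C: 13
  Taxon_T vs Taxon_F: 10
  Taxon_T vs Taxon_S: 15
  Taxon_C vs Taxon_F: 6
  Taxon_C vs Taxon_S: 11
  Taxon_F vs Taxon_S: 13
The smallest is 4, between Taxon_L and Taxon_F.

4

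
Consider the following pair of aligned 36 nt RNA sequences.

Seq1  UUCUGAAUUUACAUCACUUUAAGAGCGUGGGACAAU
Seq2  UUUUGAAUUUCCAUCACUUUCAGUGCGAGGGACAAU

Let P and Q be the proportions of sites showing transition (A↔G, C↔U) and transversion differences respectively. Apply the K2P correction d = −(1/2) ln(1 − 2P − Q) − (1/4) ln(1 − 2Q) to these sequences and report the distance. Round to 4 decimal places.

The sequences differ at positions 3 (C/U, transition), 11 (A/C, transversion), 21 (A/C, transversion), 24 (A/U, transversion), 28 (U/A, transversion).
Of the 5 differences, 1 transition and 4 transversions over 36 sites: P = 1/36 = 0.027778, Q = 4/36 = 0.111111.
d = −0.5·ln(0.833333) − 0.25·ln(0.777778) = −0.5·(-0.182322) − 0.25·(-0.251314) = 0.1540.

0.1540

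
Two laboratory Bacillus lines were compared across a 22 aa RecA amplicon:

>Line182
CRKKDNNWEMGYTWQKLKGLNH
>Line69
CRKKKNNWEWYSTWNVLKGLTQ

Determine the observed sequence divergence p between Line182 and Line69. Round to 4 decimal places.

Differing sites — 5:D/K; 10:M/W; 11:G/Y; 12:Y/S; 15:Q/N; 16:K/V; 21:N/T; 22:H/Q.
There are 8 differences over 22 sites, so p = 8/22 = 0.3636.

0.3636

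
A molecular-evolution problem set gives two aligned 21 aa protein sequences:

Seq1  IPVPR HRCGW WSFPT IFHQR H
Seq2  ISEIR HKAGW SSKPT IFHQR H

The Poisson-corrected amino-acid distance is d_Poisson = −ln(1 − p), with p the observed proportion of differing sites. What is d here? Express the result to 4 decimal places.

0.4055

Differing sites — 2:P/S; 3:V/E; 4:P/I; 7:R/K; 8:C/A; 11:W/S; 13:F/K.
p = 7/21 = 0.333333.
d = −ln(1 − 0.333333) = −ln(0.666667) = 0.4055.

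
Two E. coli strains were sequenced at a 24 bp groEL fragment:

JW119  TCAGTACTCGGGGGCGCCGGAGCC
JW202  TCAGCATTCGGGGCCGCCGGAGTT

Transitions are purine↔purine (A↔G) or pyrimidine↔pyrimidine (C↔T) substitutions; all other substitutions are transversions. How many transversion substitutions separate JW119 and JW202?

Differing sites — 5:T/C (Ti); 7:C/T (Ti); 14:G/C (Tv); 23:C/T (Ti); 24:C/T (Ti).
Of the 5 differences, 4 transitions and 1 transversion, so the answer is 1.

1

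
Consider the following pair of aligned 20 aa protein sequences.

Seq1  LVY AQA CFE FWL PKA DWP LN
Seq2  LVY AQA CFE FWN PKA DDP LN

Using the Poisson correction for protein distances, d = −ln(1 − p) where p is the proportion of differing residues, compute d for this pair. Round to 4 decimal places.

0.1054

The sequences differ at positions 12 (L/N), 17 (W/D).
p = 2/20 = 0.100000.
d = −ln(1 − 0.100000) = −ln(0.900000) = 0.1054.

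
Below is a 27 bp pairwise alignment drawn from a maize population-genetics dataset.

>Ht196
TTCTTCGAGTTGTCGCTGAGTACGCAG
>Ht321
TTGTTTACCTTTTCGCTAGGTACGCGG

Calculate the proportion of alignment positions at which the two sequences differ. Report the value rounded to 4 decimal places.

0.3333

Mismatches occur at site 3 (C/G), site 6 (C/T), site 7 (G/A), site 8 (A/C), site 9 (G/C), site 12 (G/T), site 18 (G/A), site 19 (A/G), site 26 (A/G).
There are 9 differences over 27 sites, so p = 9/27 = 0.3333.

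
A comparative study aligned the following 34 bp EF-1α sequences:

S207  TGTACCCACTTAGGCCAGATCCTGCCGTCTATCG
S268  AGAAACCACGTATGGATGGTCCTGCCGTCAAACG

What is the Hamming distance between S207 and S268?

Mismatches occur at site 1 (T→A), site 3 (T→A), site 5 (C→A), site 10 (T→G), site 13 (G→T), site 15 (C→G), site 16 (C→A), site 17 (A→T), site 19 (A→G), site 30 (T→A), site 32 (T→A).
That gives 11 mismatches out of 34 aligned sites, so the Hamming distance is 11.

11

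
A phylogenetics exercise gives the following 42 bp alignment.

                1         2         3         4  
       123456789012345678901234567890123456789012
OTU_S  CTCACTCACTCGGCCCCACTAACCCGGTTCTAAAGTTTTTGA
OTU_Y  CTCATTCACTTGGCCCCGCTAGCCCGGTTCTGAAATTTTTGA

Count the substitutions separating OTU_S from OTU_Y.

The sequences differ at positions 5 (C/T), 11 (C/T), 18 (A/G), 22 (A/G), 32 (A/G), 35 (G/A).
That gives 6 mismatches out of 42 aligned sites, so the Hamming distance is 6.

6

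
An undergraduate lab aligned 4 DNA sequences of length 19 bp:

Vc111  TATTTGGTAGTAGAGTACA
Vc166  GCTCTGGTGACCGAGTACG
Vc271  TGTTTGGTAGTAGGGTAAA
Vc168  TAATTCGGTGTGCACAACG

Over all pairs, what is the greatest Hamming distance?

Pairwise Hamming distances:
  Vc111 vs Vc166: 8
  Vc111 vs Vc271: 3
  Vc111 vs Vc168: 9
  Vc166 vs Vc271: 10
  Vc166 vs Vc168: 13
  Vc271 vs Vc168: 12
The largest is 13, between Vc166 and Vc168.

13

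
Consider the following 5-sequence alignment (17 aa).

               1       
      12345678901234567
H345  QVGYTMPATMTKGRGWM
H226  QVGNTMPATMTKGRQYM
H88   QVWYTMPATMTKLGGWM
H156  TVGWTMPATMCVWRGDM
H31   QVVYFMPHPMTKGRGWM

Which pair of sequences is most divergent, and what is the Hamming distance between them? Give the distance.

Pairwise Hamming distances:
  H345 vs H226: 3
  H345 vs H88: 3
  H345 vs H156: 6
  H345 vs H31: 4
  H226 vs H88: 6
  H226 vs H156: 7
  H226 vs H31: 7
  H88 vs H156: 8
  H88 vs H31: 6
  H156 vs H31: 10
The largest is 10, between H156 and H31.

10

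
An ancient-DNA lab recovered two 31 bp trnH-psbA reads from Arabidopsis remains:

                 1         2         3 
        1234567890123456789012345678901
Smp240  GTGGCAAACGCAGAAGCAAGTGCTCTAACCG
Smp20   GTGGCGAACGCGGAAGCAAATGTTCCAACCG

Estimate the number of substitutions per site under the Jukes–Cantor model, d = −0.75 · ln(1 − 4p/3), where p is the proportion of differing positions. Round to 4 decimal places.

Differing sites — 6:A/G; 12:A/G; 20:G/A; 23:C/T; 26:T/C.
p = 5/31 = 0.161290.
d = −0.75 · ln(1 − (4/3)·0.161290) = −0.75 · ln(0.784947) = −0.75 · (-0.242139) = 0.1816.

0.1816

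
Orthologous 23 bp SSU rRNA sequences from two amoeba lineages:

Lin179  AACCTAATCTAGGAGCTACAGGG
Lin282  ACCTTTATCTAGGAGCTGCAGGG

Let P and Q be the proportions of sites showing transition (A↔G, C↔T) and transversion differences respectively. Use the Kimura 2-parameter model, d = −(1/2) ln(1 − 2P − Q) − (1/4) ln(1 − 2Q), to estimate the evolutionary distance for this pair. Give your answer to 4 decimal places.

The sequences differ at positions 2 (A/C, transversion), 4 (C/T, transition), 6 (A/T, transversion), 18 (A/G, transition).
Of the 4 differences, 2 transitions and 2 transversions over 23 sites: P = 2/23 = 0.086957, Q = 2/23 = 0.086957.
d = −0.5·ln(0.739129) − 0.25·ln(0.826086) = −0.5·(-0.302283) − 0.25·(-0.191056) = 0.1989.

0.1989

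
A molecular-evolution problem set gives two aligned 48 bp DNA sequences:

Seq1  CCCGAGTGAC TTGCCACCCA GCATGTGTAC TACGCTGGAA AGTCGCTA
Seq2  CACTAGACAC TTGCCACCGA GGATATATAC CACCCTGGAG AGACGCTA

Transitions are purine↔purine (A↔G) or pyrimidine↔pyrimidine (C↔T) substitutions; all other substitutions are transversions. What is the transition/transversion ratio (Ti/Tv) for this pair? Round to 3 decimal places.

Differing sites — 2:C/A (Tv); 4:G/T (Tv); 7:T/A (Tv); 8:G/C (Tv); 19:C/G (Tv); 22:C/G (Tv); 25:G/A (Ti); 27:G/A (Ti); 31:T/C (Ti); 34:G/C (Tv); 40:A/G (Ti); 43:T/A (Tv).
Of the 12 differences, 4 transitions and 8 transversions, so Ti/Tv = 4/8 = 0.500.

0.500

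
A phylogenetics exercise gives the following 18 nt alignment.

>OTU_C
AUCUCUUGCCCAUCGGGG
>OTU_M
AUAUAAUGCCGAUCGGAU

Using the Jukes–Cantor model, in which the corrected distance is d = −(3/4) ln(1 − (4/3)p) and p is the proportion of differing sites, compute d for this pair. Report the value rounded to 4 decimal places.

The sequences differ at positions 3 (C/A), 5 (C/A), 6 (U/A), 11 (C/G), 17 (G/A), 18 (G/U).
p = 6/18 = 0.333333.
d = −0.75 · ln(1 − (4/3)·0.333333) = −0.75 · ln(0.555556) = −0.75 · (-0.587786) = 0.4408.

0.4408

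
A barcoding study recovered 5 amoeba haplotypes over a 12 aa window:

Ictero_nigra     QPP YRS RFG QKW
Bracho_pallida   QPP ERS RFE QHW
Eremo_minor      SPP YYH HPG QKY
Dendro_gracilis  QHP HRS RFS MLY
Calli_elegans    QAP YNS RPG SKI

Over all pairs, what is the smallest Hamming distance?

3

Pairwise Hamming distances:
  Ictero_nigra vs Bracho_pallida: 3
  Ictero_nigra vs Eremo_minor: 6
  Ictero_nigra vs Dendro_gracilis: 6
  Ictero_nigra vs Calli_elegans: 5
  Bracho_pallida vs Eremo_minor: 9
  Bracho_pallida vs Dendro_gracilis: 6
  Bracho_pallida vs Calli_elegans: 8
  Eremo_minor vs Dendro_gracilis: 10
  Eremo_minor vs Calli_elegans: 7
  Dendro_gracilis vs Calli_elegans: 8
The smallest is 3, between Ictero_nigra and Bracho_pallida.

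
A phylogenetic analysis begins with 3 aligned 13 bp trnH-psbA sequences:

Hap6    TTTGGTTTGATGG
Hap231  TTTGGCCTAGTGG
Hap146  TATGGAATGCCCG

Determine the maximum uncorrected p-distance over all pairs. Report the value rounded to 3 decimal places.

0.538

Pairwise Hamming distances:
  Hap6 vs Hap231: 4
  Hap6 vs Hap146: 6
  Hap231 vs Hap146: 7
The largest is 7 mismatches, between Hap231 and Hap146; p = 7/13 = 0.538.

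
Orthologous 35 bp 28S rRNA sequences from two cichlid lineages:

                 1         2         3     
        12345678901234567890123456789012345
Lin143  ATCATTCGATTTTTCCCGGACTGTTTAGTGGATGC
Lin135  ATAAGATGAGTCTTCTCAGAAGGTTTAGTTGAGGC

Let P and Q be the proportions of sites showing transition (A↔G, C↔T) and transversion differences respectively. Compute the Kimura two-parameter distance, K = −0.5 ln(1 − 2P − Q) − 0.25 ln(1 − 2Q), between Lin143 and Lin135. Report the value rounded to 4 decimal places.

Differing sites — 3:C/A (Tv); 5:T/G (Tv); 6:T/A (Tv); 7:C/T (Ti); 10:T/G (Tv); 12:T/C (Ti); 16:C/T (Ti); 18:G/A (Ti); 21:C/A (Tv); 22:T/G (Tv); 30:G/T (Tv); 33:T/G (Tv).
Of the 12 differences, 4 transitions and 8 transversions over 35 sites: P = 4/35 = 0.114286, Q = 8/35 = 0.228571.
d = −0.5·ln(0.542857) − 0.25·ln(0.542858) = −0.5·(-0.610909) − 0.25·(-0.610908) = 0.4582.

0.4582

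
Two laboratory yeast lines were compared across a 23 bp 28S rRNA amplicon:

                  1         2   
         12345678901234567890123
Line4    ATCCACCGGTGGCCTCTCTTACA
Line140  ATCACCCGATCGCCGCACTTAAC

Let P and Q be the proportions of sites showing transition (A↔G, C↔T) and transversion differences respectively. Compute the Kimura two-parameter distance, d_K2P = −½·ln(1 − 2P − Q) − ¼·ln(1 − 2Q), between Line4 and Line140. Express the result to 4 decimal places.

The sequences differ at positions 4 (C/A, transversion), 5 (A/C, transversion), 9 (G/A, transition), 11 (G/C, transversion), 15 (T/G, transversion), 17 (T/A, transversion), 22 (C/A, transversion), 23 (A/C, transversion).
Of the 8 differences, 1 transition and 7 transversions over 23 sites: P = 1/23 = 0.043478, Q = 7/23 = 0.304348.
d = −0.5·ln(0.608696) − 0.25·ln(0.391304) = −0.5·(-0.496436) − 0.25·(-0.938271) = 0.4828.

0.4828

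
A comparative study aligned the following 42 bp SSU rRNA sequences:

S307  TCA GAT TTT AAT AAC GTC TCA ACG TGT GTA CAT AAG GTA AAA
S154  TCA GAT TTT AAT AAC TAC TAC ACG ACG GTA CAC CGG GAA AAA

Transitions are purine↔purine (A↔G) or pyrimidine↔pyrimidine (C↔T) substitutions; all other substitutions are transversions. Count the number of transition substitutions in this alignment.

2

Mismatches occur at site 16 (G↔T, transversion), site 17 (T↔A, transversion), site 20 (C↔A, transversion), site 21 (A↔C, transversion), site 25 (T↔A, transversion), site 26 (G↔C, transversion), site 27 (T↔G, transversion), site 33 (T↔C, transition), site 34 (A↔C, transversion), site 35 (A↔G, transition), site 38 (T↔A, transversion).
Of the 11 differences, 2 transitions and 9 transversions, so the answer is 2.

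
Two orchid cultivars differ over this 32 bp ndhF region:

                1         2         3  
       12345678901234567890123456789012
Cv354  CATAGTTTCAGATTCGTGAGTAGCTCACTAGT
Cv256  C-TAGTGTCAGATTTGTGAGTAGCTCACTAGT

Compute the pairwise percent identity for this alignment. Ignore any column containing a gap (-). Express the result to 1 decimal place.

Excluding the 1 gap column leaves 31 comparable sites.
Mismatches occur at site 7 (T→G), site 15 (C→T).
29 of the 31 comparable sites match, so the percent identity is 29/31 × 100 = 93.5%.

93.5%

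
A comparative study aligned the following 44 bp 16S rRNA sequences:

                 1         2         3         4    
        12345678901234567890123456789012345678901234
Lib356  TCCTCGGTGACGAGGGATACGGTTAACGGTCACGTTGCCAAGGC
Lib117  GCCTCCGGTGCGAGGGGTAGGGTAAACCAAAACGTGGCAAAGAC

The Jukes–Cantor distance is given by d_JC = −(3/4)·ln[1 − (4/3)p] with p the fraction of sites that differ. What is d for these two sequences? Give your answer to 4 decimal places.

0.4546

Mismatches occur at site 1 (T/G), site 6 (G/C), site 8 (T/G), site 9 (G/T), site 10 (A/G), site 17 (A/G), site 20 (C/G), site 24 (T/A), site 28 (G/C), site 29 (G/A), site 30 (T/A), site 31 (C/A), site 36 (T/G), site 39 (C/A), site 43 (G/A).
p = 15/44 = 0.340909.
d = −0.75 · ln(1 − (4/3)·0.340909) = −0.75 · ln(0.545455) = −0.75 · (-0.606135) = 0.4546.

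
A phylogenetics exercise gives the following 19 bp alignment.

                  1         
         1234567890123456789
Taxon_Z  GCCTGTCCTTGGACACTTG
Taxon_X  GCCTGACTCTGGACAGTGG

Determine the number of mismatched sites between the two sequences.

The sequences differ at positions 6 (T/A), 8 (C/T), 9 (T/C), 16 (C/G), 18 (T/G).
That gives 5 mismatches out of 19 aligned sites, so the Hamming distance is 5.

5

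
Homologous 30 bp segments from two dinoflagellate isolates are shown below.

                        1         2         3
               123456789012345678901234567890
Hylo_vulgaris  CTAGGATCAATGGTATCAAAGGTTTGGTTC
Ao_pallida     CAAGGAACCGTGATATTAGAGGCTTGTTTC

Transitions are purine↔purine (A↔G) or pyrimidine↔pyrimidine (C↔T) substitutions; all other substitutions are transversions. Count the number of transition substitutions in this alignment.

5

The sequences differ at positions 2 (T/A, transversion), 7 (T/A, transversion), 9 (A/C, transversion), 10 (A/G, transition), 13 (G/A, transition), 17 (C/T, transition), 19 (A/G, transition), 23 (T/C, transition), 27 (G/T, transversion).
Of the 9 differences, 5 transitions and 4 transversions, so the answer is 5.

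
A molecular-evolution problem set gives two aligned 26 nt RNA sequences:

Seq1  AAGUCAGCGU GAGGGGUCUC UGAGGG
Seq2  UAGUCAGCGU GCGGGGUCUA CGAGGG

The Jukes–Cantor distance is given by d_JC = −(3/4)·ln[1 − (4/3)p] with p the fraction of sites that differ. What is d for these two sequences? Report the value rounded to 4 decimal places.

0.1722

Mismatches occur at site 1 (A↔U), site 12 (A↔C), site 20 (C↔A), site 21 (U↔C).
p = 4/26 = 0.153846.
d = −0.75 · ln(1 − (4/3)·0.153846) = −0.75 · ln(0.794872) = −0.75 · (-0.229574) = 0.1722.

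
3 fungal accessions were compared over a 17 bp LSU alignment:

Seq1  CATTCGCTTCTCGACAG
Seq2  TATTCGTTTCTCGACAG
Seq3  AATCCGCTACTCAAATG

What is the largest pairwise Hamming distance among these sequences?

Pairwise Hamming distances:
  Seq1 vs Seq2: 2
  Seq1 vs Seq3: 6
  Seq2 vs Seq3: 7
The largest is 7, between Seq2 and Seq3.

7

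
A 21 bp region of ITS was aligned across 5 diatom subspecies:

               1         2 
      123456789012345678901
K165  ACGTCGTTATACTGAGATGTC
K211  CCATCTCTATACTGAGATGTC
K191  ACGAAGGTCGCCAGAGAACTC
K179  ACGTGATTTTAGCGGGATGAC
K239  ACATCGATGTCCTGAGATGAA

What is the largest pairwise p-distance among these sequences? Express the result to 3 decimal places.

0.619

Pairwise Hamming distances:
  K165 vs K211: 4
  K165 vs K191: 9
  K165 vs K179: 7
  K165 vs K239: 6
  K211 vs K191: 12
  K211 vs K179: 10
  K211 vs K239: 7
  K191 vs K179: 13
  K191 vs K239: 11
  K179 vs K239: 10
The largest is 13 mismatches, between K191 and K179; p = 13/21 = 0.619.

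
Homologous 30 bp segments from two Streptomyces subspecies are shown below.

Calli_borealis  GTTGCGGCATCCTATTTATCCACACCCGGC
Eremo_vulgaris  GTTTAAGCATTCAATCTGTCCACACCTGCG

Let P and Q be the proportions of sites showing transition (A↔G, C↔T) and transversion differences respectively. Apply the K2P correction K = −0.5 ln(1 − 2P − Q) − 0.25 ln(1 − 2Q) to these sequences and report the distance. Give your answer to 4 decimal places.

0.4479

The sequences differ at positions 4 (G/T, transversion), 5 (C/A, transversion), 6 (G/A, transition), 11 (C/T, transition), 13 (T/A, transversion), 16 (T/C, transition), 18 (A/G, transition), 27 (C/T, transition), 29 (G/C, transversion), 30 (C/G, transversion).
Of the 10 differences, 5 transitions and 5 transversions over 30 sites: P = 5/30 = 0.166667, Q = 5/30 = 0.166667.
d = −0.5·ln(0.499999) − 0.25·ln(0.666666) = −0.5·(-0.693149) − 0.25·(-0.405466) = 0.4479.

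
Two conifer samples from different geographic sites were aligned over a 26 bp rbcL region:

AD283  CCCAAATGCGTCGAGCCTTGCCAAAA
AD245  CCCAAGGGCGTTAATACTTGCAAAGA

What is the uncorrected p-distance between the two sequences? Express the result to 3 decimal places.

Differing sites — 6:A/G; 7:T/G; 12:C/T; 13:G/A; 15:G/T; 16:C/A; 22:C/A; 25:A/G.
There are 8 differences over 26 sites, so p = 8/26 = 0.308.

0.308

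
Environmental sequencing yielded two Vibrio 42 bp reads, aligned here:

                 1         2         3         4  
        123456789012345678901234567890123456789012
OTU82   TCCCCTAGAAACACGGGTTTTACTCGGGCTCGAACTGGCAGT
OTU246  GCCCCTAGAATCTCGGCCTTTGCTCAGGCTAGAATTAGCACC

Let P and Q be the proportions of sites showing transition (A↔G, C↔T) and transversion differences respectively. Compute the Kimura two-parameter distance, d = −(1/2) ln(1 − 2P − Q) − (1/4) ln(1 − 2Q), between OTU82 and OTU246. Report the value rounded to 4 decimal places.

The sequences differ at positions 1 (T/G, transversion), 11 (A/T, transversion), 13 (A/T, transversion), 17 (G/C, transversion), 18 (T/C, transition), 22 (A/G, transition), 26 (G/A, transition), 31 (C/A, transversion), 35 (C/T, transition), 37 (G/A, transition), 41 (G/C, transversion), 42 (T/C, transition).
Of the 12 differences, 6 transitions and 6 transversions over 42 sites: P = 6/42 = 0.142857, Q = 6/42 = 0.142857.
d = −0.5·ln(0.571429) − 0.25·ln(0.714286) = −0.5·(-0.559615) − 0.25·(-0.336472) = 0.3639.

0.3639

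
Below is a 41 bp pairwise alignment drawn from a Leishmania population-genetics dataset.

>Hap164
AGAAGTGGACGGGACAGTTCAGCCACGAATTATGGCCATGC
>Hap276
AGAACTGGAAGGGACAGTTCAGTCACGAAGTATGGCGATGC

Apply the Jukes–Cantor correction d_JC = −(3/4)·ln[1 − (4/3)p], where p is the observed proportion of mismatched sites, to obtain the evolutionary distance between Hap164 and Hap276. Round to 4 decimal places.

The sequences differ at positions 5 (G/C), 10 (C/A), 23 (C/T), 30 (T/G), 37 (C/G).
p = 5/41 = 0.121951.
d = −0.75 · ln(1 − (4/3)·0.121951) = −0.75 · ln(0.837399) = −0.75 · (-0.177455) = 0.1331.

0.1331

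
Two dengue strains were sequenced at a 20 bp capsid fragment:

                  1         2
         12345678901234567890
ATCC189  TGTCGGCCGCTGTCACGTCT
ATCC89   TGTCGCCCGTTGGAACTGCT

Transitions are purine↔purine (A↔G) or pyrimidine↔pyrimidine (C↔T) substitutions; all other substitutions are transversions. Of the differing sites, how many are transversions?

Differing sites — 6:G/C (Tv); 10:C/T (Ti); 13:T/G (Tv); 14:C/A (Tv); 17:G/T (Tv); 18:T/G (Tv).
Of the 6 differences, 1 transition and 5 transversions, so the answer is 5.

5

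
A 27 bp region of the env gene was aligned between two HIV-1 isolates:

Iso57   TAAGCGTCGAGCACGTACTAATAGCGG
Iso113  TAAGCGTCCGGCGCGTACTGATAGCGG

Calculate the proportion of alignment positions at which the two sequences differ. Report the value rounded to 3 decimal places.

Differing sites — 9:G/C; 10:A/G; 13:A/G; 20:A/G.
There are 4 differences over 27 sites, so p = 4/27 = 0.148.

0.148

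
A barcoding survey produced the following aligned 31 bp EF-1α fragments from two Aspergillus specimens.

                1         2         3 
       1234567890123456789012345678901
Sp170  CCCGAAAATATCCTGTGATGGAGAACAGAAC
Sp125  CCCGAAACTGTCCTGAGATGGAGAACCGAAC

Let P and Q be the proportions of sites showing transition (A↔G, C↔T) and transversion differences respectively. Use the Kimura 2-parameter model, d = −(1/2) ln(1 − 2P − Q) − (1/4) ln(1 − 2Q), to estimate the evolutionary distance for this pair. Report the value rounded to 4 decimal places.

Differing sites — 8:A/C (Tv); 10:A/G (Ti); 16:T/A (Tv); 27:A/C (Tv).
Of the 4 differences, 1 transition and 3 transversions over 31 sites: P = 1/31 = 0.032258, Q = 3/31 = 0.096774.
d = −0.5·ln(0.838710) − 0.25·ln(0.806452) = −0.5·(-0.175890) − 0.25·(-0.215111) = 0.1417.

0.1417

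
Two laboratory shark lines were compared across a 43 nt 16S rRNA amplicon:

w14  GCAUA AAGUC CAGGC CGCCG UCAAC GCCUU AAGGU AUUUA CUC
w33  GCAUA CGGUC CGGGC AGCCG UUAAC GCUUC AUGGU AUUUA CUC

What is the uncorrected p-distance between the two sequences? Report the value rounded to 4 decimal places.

The sequences differ at positions 6 (A/C), 7 (A/G), 12 (A/G), 16 (C/A), 22 (C/U), 28 (C/U), 30 (U/C), 32 (A/U).
There are 8 differences over 43 sites, so p = 8/43 = 0.1860.

0.1860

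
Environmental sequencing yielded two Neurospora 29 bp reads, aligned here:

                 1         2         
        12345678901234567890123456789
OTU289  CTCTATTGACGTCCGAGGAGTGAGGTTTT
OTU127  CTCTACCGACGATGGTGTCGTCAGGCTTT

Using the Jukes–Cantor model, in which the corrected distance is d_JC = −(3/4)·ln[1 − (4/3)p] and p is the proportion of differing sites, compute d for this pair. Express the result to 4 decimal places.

0.4618

The sequences differ at positions 6 (T/C), 7 (T/C), 12 (T/A), 13 (C/T), 14 (C/G), 16 (A/T), 18 (G/T), 19 (A/C), 22 (G/C), 26 (T/C).
p = 10/29 = 0.344828.
d = −0.75 · ln(1 − (4/3)·0.344828) = −0.75 · ln(0.540229) = −0.75 · (-0.615762) = 0.4618.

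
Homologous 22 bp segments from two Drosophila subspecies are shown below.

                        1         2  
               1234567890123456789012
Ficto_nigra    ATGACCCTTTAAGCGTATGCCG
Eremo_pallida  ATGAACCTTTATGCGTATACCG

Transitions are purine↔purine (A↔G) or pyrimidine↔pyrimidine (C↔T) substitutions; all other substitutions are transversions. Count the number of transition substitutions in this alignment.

1

The sequences differ at positions 5 (C/A, transversion), 12 (A/T, transversion), 19 (G/A, transition).
Of the 3 differences, 1 transition and 2 transversions, so the answer is 1.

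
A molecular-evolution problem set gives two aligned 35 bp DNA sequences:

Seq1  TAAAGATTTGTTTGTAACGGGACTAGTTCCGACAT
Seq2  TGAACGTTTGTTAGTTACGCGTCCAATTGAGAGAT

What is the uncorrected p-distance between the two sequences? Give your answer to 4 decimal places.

0.3429

The sequences differ at positions 2 (A/G), 5 (G/C), 6 (A/G), 13 (T/A), 16 (A/T), 20 (G/C), 22 (A/T), 24 (T/C), 26 (G/A), 29 (C/G), 30 (C/A), 33 (C/G).
There are 12 differences over 35 sites, so p = 12/35 = 0.3429.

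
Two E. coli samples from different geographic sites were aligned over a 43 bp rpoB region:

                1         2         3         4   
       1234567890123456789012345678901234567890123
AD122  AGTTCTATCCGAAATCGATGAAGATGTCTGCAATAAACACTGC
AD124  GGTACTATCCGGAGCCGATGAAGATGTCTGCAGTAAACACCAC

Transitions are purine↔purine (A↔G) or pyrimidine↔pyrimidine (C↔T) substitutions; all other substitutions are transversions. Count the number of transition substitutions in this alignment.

Differing sites — 1:A/G (Ti); 4:T/A (Tv); 12:A/G (Ti); 14:A/G (Ti); 15:T/C (Ti); 33:A/G (Ti); 41:T/C (Ti); 42:G/A (Ti).
Of the 8 differences, 7 transitions and 1 transversion, so the answer is 7.

7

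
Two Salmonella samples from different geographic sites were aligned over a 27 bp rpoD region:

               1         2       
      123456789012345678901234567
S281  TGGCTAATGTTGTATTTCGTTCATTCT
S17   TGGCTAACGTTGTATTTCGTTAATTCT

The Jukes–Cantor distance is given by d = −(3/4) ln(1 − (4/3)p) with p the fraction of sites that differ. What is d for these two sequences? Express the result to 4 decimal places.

Mismatches occur at site 8 (T→C), site 22 (C→A).
p = 2/27 = 0.074074.
d = −0.75 · ln(1 − (4/3)·0.074074) = −0.75 · ln(0.901235) = −0.75 · (-0.103989) = 0.0780.

0.0780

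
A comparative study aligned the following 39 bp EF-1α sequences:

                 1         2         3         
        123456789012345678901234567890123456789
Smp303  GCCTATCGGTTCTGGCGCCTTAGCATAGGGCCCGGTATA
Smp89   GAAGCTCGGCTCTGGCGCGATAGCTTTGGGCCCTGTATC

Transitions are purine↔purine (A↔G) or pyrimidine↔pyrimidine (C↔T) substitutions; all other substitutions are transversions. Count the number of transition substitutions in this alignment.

Mismatches occur at site 2 (C→A, transversion), site 3 (C→A, transversion), site 4 (T→G, transversion), site 5 (A→C, transversion), site 10 (T→C, transition), site 19 (C→G, transversion), site 20 (T→A, transversion), site 25 (A→T, transversion), site 27 (A→T, transversion), site 34 (G→T, transversion), site 39 (A→C, transversion).
Of the 11 differences, 1 transition and 10 transversions, so the answer is 1.

1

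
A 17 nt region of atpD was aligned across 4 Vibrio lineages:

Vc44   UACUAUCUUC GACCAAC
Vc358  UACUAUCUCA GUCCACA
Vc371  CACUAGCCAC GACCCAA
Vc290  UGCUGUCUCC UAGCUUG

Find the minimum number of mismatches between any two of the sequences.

5

Pairwise Hamming distances:
  Vc44 vs Vc358: 5
  Vc44 vs Vc371: 6
  Vc44 vs Vc290: 8
  Vc358 vs Vc371: 8
  Vc358 vs Vc290: 9
  Vc371 vs Vc290: 11
The smallest is 5, between Vc44 and Vc358.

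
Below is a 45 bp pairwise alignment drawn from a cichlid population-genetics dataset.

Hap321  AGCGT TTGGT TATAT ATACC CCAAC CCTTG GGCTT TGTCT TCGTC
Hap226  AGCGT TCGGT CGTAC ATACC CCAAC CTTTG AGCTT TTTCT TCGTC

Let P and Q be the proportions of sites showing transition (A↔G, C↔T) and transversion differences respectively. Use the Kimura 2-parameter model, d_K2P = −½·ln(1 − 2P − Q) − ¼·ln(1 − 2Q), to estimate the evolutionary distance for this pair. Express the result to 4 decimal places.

0.1818

The sequences differ at positions 7 (T/C, transition), 11 (T/C, transition), 12 (A/G, transition), 15 (T/C, transition), 27 (C/T, transition), 31 (G/A, transition), 37 (G/T, transversion).
Of the 7 differences, 6 transitions and 1 transversion over 45 sites: P = 6/45 = 0.133333, Q = 1/45 = 0.022222.
d = −0.5·ln(0.711112) − 0.25·ln(0.955556) = −0.5·(-0.340925) − 0.25·(-0.045462) = 0.1818.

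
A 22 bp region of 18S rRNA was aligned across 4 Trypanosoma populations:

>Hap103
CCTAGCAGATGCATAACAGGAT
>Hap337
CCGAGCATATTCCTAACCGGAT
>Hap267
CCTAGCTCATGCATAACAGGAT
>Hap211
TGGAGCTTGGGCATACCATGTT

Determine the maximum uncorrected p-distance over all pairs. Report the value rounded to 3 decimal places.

Pairwise Hamming distances:
  Hap103 vs Hap337: 5
  Hap103 vs Hap267: 2
  Hap103 vs Hap211: 10
  Hap337 vs Hap267: 6
  Hap337 vs Hap211: 11
  Hap267 vs Hap211: 9
The largest is 11 mismatches, between Hap337 and Hap211; p = 11/22 = 0.500.

0.500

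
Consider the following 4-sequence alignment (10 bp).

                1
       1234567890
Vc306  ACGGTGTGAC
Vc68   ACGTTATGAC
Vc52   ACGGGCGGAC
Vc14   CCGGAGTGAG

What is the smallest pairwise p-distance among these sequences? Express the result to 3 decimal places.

0.200

Pairwise Hamming distances:
  Vc306 vs Vc68: 2
  Vc306 vs Vc52: 3
  Vc306 vs Vc14: 3
  Vc68 vs Vc52: 4
  Vc68 vs Vc14: 5
  Vc52 vs Vc14: 5
The smallest is 2 mismatches, between Vc306 and Vc68; p = 2/10 = 0.200.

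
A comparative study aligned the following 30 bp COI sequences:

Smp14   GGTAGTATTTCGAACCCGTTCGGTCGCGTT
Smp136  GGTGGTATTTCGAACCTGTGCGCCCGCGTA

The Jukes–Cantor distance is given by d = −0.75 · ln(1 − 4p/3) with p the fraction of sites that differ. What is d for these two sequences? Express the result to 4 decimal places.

Mismatches occur at site 4 (A↔G), site 17 (C↔T), site 20 (T↔G), site 23 (G↔C), site 24 (T↔C), site 30 (T↔A).
p = 6/30 = 0.200000.
d = −0.75 · ln(1 − (4/3)·0.200000) = −0.75 · ln(0.733333) = −0.75 · (-0.310155) = 0.2326.

0.2326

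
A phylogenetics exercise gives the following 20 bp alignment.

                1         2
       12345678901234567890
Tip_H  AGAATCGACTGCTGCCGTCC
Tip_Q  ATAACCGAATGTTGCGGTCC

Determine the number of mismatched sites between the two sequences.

5

Mismatches occur at site 2 (G↔T), site 5 (T↔C), site 9 (C↔A), site 12 (C↔T), site 16 (C↔G).
That gives 5 mismatches out of 20 aligned sites, so the Hamming distance is 5.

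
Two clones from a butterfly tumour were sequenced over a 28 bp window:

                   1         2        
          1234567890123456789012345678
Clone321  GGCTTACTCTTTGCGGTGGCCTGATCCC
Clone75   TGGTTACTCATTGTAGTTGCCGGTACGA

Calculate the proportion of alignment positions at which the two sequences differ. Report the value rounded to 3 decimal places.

0.393

Differing sites — 1:G/T; 3:C/G; 10:T/A; 14:C/T; 15:G/A; 18:G/T; 22:T/G; 24:A/T; 25:T/A; 27:C/G; 28:C/A.
There are 11 differences over 28 sites, so p = 11/28 = 0.393.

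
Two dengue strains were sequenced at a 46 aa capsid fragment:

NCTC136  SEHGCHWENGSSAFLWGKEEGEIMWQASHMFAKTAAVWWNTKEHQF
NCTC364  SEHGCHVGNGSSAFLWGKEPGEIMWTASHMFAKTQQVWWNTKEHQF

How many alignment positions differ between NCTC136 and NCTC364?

6

Differing sites — 7:W/V; 8:E/G; 20:E/P; 26:Q/T; 35:A/Q; 36:A/Q.
That gives 6 mismatches out of 46 aligned sites, so the Hamming distance is 6.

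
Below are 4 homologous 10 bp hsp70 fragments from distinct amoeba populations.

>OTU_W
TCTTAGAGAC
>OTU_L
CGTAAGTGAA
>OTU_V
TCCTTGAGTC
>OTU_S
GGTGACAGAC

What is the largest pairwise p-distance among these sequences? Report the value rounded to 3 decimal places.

0.800

Pairwise Hamming distances:
  OTU_W vs OTU_L: 5
  OTU_W vs OTU_V: 3
  OTU_W vs OTU_S: 4
  OTU_L vs OTU_V: 8
  OTU_L vs OTU_S: 5
  OTU_V vs OTU_S: 7
The largest is 8 mismatches, between OTU_L and OTU_V; p = 8/10 = 0.800.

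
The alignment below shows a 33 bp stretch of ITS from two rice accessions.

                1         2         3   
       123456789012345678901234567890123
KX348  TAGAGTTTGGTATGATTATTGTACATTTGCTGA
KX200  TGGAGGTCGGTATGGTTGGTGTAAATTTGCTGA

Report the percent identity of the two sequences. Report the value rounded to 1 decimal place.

Differing sites — 2:A/G; 6:T/G; 8:T/C; 15:A/G; 18:A/G; 19:T/G; 24:C/A.
26 of the 33 sites match, so the percent identity is 26/33 × 100 = 78.8%.

78.8%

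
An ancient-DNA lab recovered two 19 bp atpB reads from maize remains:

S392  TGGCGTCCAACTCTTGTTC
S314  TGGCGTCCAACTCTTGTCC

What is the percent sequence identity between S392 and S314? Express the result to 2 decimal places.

94.74%

The sequences differ at position 18 (T/C).
18 of the 19 sites match, so the percent identity is 18/19 × 100 = 94.74%.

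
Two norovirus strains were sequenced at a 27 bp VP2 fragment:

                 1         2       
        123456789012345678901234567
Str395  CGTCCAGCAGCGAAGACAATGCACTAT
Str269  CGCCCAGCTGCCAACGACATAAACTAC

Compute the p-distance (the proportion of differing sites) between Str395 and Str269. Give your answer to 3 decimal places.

0.370

The sequences differ at positions 3 (T/C), 9 (A/T), 12 (G/C), 15 (G/C), 16 (A/G), 17 (C/A), 18 (A/C), 21 (G/A), 22 (C/A), 27 (T/C).
There are 10 differences over 27 sites, so p = 10/27 = 0.370.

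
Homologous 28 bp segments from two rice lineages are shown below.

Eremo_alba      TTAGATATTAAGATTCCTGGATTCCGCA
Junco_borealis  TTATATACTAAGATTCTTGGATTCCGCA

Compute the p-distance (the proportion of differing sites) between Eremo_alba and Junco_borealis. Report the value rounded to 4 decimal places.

The sequences differ at positions 4 (G/T), 8 (T/C), 17 (C/T).
There are 3 differences over 28 sites, so p = 3/28 = 0.1071.

0.1071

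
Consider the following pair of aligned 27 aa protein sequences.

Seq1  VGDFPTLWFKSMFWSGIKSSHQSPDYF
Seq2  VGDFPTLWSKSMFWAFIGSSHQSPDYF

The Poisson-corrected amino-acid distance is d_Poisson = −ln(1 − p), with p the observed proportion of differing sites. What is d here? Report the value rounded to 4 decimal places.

0.1603

Differing sites — 9:F/S; 15:S/A; 16:G/F; 18:K/G.
p = 4/27 = 0.148148.
d = −ln(1 − 0.148148) = −ln(0.851852) = 0.1603.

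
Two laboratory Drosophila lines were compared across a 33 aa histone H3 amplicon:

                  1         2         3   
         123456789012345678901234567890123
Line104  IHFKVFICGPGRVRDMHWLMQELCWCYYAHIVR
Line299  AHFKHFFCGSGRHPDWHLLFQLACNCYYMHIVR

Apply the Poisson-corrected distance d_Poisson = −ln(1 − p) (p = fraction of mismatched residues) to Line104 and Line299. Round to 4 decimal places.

0.5008

Mismatches occur at site 1 (I↔A), site 5 (V↔H), site 7 (I↔F), site 10 (P↔S), site 13 (V↔H), site 14 (R↔P), site 16 (M↔W), site 18 (W↔L), site 20 (M↔F), site 22 (E↔L), site 23 (L↔A), site 25 (W↔N), site 29 (A↔M).
p = 13/33 = 0.393939.
d = −ln(1 − 0.393939) = −ln(0.606061) = 0.5008.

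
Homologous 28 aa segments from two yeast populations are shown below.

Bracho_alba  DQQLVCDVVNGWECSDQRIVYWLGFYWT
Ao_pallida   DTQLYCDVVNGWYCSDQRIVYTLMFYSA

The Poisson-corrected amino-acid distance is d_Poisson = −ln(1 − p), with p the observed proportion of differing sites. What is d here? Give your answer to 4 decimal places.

0.2877

The sequences differ at positions 2 (Q/T), 5 (V/Y), 13 (E/Y), 22 (W/T), 24 (G/M), 27 (W/S), 28 (T/A).
p = 7/28 = 0.250000.
d = −ln(1 − 0.250000) = −ln(0.750000) = 0.2877.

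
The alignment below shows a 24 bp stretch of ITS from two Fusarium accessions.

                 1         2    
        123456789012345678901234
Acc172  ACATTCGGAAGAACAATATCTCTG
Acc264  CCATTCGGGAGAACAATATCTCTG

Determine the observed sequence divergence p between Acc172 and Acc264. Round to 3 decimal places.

0.083

Differing sites — 1:A/C; 9:A/G.
There are 2 differences over 24 sites, so p = 2/24 = 0.083.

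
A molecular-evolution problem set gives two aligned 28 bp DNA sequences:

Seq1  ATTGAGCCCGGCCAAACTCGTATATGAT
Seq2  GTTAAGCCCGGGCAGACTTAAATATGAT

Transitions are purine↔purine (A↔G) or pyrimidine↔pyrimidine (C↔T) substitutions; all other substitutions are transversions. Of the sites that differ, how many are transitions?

The sequences differ at positions 1 (A/G, transition), 4 (G/A, transition), 12 (C/G, transversion), 15 (A/G, transition), 19 (C/T, transition), 20 (G/A, transition), 21 (T/A, transversion).
Of the 7 differences, 5 transitions and 2 transversions, so the answer is 5.

5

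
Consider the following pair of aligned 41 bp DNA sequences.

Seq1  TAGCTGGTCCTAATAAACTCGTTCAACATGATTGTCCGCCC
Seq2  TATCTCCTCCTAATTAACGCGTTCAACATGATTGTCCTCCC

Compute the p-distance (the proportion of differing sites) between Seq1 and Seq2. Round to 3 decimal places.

0.146

Mismatches occur at site 3 (G→T), site 6 (G→C), site 7 (G→C), site 15 (A→T), site 19 (T→G), site 38 (G→T).
There are 6 differences over 41 sites, so p = 6/41 = 0.146.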